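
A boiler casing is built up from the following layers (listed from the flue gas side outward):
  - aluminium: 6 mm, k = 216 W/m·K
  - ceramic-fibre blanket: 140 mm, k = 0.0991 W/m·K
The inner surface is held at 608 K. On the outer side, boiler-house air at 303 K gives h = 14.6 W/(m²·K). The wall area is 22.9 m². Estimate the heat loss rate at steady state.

Q ≈ 4720 W

Model the wall as resistances in series:
R_aluminium = L/(kA) = 0.006/(216×22.9) = 1.213×10^-6 K/W
R_ceramic-fibre blanket = L/(kA) = 0.14/(0.0991×22.9) = 0.06169 K/W
R_outer film = 1/(h_o·A) = 1/(14.6×22.9) = 0.002991 K/W
R_total = 0.06468 K/W
Q = ΔT / R_total = 305 / 0.06468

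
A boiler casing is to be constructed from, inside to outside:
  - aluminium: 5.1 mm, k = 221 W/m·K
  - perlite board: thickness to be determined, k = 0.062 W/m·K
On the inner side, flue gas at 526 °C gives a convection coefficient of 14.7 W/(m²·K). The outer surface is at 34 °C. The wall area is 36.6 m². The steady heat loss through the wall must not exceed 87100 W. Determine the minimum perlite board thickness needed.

L ≈ 8.6 mm

Model the wall as resistances in series:
R_inner film = 1/(h_i·A) = 1/(14.7×36.6) = 0.001859 K/W
R_aluminium = L/(kA) = 0.0051/(221×36.6) = 6.305×10^-7 K/W
Sum of the known resistances R_other = 0.001859 K/W
Required total resistance R_tot = ΔT/Q_allow = 492/87100 = 0.005649 K/W
R_perlite board = R_tot − R_other = 0.003789 K/W
L = R·k·A = 0.003789×0.062×36.6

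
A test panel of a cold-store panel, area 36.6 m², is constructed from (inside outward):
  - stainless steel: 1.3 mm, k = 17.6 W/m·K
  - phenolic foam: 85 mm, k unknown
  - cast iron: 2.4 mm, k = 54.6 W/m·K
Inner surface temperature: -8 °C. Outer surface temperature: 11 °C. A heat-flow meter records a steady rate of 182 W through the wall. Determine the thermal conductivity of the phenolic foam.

k ≈ 0.0222 W/(m·K)

Treating each layer as a thermal resistance in series:
R_stainless steel = L/(kA) = 0.0013/(17.6×36.6) = 2.018×10^-6 K/W
R_cast iron = L/(kA) = 0.0024/(54.6×36.6) = 1.201×10^-6 K/W
Sum of known resistances R_other = 3.219×10^-6 K/W
Total R = ΔT/Q = 19/182 = 0.1044 K/W
R_phenolic foam = R_total − R_other = 0.1044 K/W
k = L/(R·A) = 0.085/(0.1044×36.6)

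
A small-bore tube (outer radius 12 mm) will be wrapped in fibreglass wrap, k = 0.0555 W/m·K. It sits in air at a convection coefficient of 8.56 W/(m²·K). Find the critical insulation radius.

For a cylinder r_cr = k/h = 0.0555/8.56
r_cr = 6.48 mm; since the bare radius (12 mm) is above r_cr, any added insulation will reduce heat loss.

r_cr ≈ 6.48 mm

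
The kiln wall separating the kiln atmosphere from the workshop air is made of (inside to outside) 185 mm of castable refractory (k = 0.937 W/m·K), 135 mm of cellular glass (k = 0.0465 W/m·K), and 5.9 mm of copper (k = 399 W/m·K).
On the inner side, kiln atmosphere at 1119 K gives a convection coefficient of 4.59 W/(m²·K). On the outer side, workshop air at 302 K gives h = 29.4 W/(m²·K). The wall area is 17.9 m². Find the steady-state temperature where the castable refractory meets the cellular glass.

T ≈ 1020 K

Series thermal resistances:
R_inner film = 1/(h_i·A) = 1/(4.59×17.9) = 0.01217 K/W
R_castable refractory = L/(kA) = 0.185/(0.937×17.9) = 0.01103 K/W
R_cellular glass = L/(kA) = 0.135/(0.0465×17.9) = 0.1622 K/W
R_copper = L/(kA) = 0.0059/(399×17.9) = 8.261×10^-7 K/W
R_outer film = 1/(h_o·A) = 1/(29.4×17.9) = 0.0019 K/W
R_total = 0.1873 K/W;  Q = ΔT/R_total = 817/0.1873 = 4362 W
T_interface = T_inner − Q·ΣR(inner→interface) = 1119 − 4360×0.0232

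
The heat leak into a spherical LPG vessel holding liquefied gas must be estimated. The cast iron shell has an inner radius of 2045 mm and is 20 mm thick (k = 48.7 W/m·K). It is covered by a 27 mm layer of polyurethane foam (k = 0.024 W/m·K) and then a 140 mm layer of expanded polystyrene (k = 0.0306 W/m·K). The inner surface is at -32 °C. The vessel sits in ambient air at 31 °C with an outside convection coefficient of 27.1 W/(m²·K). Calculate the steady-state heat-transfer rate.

Q ≈ 634 W

Spherical conduction: R = (1/r_in − 1/r_out)/(4πk) per layer; series-sum.
R_cast iron shell = (1/2.045 − 1/2.065)/(4π×48.7) = 7.739×10^-6 K/W
R_polyurethane foam = (1/2.065 − 1/2.092)/(4π×0.024) = 0.02072 K/W
R_expanded polystyrene = (1/2.092 − 1/2.232)/(4π×0.0306) = 0.07797 K/W
R_outer film = 1/(h·4πr_o²) = 1/(27.1×4π×2.232²) = 5.894×10^-4 K/W
R_total = 0.09929 K/W
Q = ΔT/R_total = 63/0.09929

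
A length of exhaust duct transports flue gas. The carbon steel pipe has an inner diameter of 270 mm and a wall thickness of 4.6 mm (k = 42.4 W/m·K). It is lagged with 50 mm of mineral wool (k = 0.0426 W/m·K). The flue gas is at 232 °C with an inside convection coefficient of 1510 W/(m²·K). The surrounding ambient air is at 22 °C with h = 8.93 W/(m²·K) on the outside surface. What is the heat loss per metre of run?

q′ ≈ 170 W/m

Per-layer cylindrical resistances, series-summed:
R_inner film = 1/(h_i·2πr₁L) = 1/(1510×2π×0.135×1) = 7.807×10^-4 K/W
R_carbon steel pipe wall = ln(139.6/135)/(2π×42.4×1) = 1.258×10^-4 K/W
R_mineral wool = ln(189.6/139.6)/(2π×0.0426×1) = 1.144 K/W
R_outer film = 1/(h_o·2πr_oL) = 1/(8.93×2π×0.1896×1) = 0.094 K/W
R_total = 1.239 K/W
Q = ΔT/R_total = 210/1.239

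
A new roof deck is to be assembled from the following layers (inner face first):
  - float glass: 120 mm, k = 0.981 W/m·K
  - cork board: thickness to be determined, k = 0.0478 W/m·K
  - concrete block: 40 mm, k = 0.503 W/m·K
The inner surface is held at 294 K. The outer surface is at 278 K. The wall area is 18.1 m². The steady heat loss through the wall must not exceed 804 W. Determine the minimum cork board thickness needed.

Series thermal resistances:
R_float glass = L/(kA) = 0.12/(0.981×18.1) = 0.006758 K/W
R_concrete block = L/(kA) = 0.04/(0.503×18.1) = 0.004394 K/W
Sum of the known resistances R_other = 0.01115 K/W
Required total resistance R_tot = ΔT/Q_allow = 16/804 = 0.0199 K/W
R_cork board = R_tot − R_other = 0.008749 K/W
L = R·k·A = 0.008749×0.0478×18.1

L ≈ 7.57 mm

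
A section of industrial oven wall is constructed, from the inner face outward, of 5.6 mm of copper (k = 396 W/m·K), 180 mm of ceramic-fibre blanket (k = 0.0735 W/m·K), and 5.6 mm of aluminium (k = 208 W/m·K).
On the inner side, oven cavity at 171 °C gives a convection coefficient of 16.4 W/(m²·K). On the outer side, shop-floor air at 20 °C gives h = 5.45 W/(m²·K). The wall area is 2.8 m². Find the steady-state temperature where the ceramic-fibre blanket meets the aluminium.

Model the wall as resistances in series:
R_inner film = 1/(h_i·A) = 1/(16.4×2.8) = 0.02178 K/W
R_copper = L/(kA) = 0.0056/(396×2.8) = 5.051×10^-6 K/W
R_ceramic-fibre blanket = L/(kA) = 0.18/(0.0735×2.8) = 0.8746 K/W
R_aluminium = L/(kA) = 0.0056/(208×2.8) = 9.615×10^-6 K/W
R_outer film = 1/(h_o·A) = 1/(5.45×2.8) = 0.06553 K/W
R_total = 0.962 K/W;  Q = ΔT/R_total = 151/0.962 = 157 W
T_interface = T_inner − Q·ΣR(inner→interface) = 171 − 157×0.8964

T ≈ 30.3 °C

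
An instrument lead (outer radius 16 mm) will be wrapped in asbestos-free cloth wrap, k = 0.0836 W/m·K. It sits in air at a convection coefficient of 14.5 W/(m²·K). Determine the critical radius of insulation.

For a cylinder r_cr = k/h = 0.0836/14.5
r_cr = 5.77 mm; since the bare radius (16 mm) is above r_cr, any added insulation will reduce heat loss.

r_cr ≈ 5.77 mm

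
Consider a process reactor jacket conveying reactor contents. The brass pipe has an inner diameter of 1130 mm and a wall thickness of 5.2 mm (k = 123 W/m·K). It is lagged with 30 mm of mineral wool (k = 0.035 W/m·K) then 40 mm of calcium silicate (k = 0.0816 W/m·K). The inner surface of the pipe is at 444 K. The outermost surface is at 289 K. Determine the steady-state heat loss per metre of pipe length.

For a radial system each layer contributes R = ln(r_out/r_in)/(2πkL); films add R = 1/(hA).
R_brass pipe wall = ln(570.2/565)/(2π×123×1) = 1.185×10^-5 K/W
R_mineral wool = ln(600.2/570.2)/(2π×0.035×1) = 0.2332 K/W
R_calcium silicate = ln(640.2/600.2)/(2π×0.0816×1) = 0.1258 K/W
R_total = 0.359 K/W
Q = ΔT/R_total = 155/0.359

q′ ≈ 432 W/m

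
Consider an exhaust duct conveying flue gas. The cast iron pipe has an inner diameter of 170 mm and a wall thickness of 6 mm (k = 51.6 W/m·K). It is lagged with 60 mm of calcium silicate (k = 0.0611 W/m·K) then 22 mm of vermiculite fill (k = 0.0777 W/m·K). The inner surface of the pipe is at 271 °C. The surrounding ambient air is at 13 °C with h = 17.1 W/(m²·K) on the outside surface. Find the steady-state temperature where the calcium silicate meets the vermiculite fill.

Per-layer cylindrical resistances, series-summed:
R_cast iron pipe wall = ln(91/85)/(2π×51.6×1) = 2.104×10^-4 K/W
R_calcium silicate = ln(151/91)/(2π×0.0611×1) = 1.319 K/W
R_vermiculite fill = ln(173/151)/(2π×0.0777×1) = 0.2786 K/W
R_outer film = 1/(h_o·2πr_oL) = 1/(17.1×2π×0.173×1) = 0.0538 K/W
R_total = 1.652 K/W
Q = ΔT/R_total = 258/1.652
Q = 156 W/m
T_interface = T_inner − Q·ΣR(inner→interface) = 271 − 156×1.319

T ≈ 64.9 °C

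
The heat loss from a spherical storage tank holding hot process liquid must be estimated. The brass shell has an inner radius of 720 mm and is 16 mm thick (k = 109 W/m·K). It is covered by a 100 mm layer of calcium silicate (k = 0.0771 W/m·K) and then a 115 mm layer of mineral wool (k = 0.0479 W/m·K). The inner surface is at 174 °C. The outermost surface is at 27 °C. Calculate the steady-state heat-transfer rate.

Spherical conduction: R = (1/r_in − 1/r_out)/(4πk) per layer; series-sum.
R_brass shell = (1/0.72 − 1/0.736)/(4π×109) = 2.204×10^-5 K/W
R_calcium silicate = (1/0.736 − 1/0.836)/(4π×0.0771) = 0.1677 K/W
R_mineral wool = (1/0.836 − 1/0.951)/(4π×0.0479) = 0.2403 K/W
R_total = 0.4081 K/W
Q = ΔT/R_total = 147/0.4081

Q ≈ 360 W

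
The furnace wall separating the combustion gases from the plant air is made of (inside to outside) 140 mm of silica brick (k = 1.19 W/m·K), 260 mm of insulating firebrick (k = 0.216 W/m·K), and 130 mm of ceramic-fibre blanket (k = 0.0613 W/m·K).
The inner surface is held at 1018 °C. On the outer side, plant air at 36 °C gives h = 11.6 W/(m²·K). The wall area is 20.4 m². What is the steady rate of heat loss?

Series thermal resistances:
R_silica brick = L/(kA) = 0.14/(1.19×20.4) = 0.005767 K/W
R_insulating firebrick = L/(kA) = 0.26/(0.216×20.4) = 0.05901 K/W
R_ceramic-fibre blanket = L/(kA) = 0.13/(0.0613×20.4) = 0.104 K/W
R_outer film = 1/(h_o·A) = 1/(11.6×20.4) = 0.004226 K/W
R_total = 0.173 K/W
Q = ΔT / R_total = 982 / 0.173

Q ≈ 5680 W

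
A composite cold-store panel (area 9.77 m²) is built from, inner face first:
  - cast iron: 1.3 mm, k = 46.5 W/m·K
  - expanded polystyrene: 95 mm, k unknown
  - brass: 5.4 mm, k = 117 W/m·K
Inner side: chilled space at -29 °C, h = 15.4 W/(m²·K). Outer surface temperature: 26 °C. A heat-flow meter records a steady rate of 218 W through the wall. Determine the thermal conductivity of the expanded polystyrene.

k ≈ 0.0396 W/(m·K)

Thermal resistances in series:
R_inner film = 1/(h_i·A) = 1/(15.4×9.77) = 0.006646 K/W
R_cast iron = L/(kA) = 0.0013/(46.5×9.77) = 2.862×10^-6 K/W
R_brass = L/(kA) = 0.0054/(117×9.77) = 4.724×10^-6 K/W
Sum of known resistances R_other = 0.006654 K/W
Total R = ΔT/Q = 55/218 = 0.2523 K/W
R_expanded polystyrene = R_total − R_other = 0.2456 K/W
k = L/(R·A) = 0.095/(0.2456×9.77)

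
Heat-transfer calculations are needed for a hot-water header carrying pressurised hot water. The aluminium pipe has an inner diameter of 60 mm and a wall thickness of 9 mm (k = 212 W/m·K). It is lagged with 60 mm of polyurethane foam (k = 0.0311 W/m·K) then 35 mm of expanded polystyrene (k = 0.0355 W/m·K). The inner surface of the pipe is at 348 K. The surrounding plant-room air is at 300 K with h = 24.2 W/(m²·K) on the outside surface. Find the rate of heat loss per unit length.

Per-layer cylindrical resistances, series-summed:
R_aluminium pipe wall = ln(39/30)/(2π×212×1) = 1.97×10^-4 K/W
R_polyurethane foam = ln(99/39)/(2π×0.0311×1) = 4.767 K/W
R_expanded polystyrene = ln(134/99)/(2π×0.0355×1) = 1.357 K/W
R_outer film = 1/(h_o·2πr_oL) = 1/(24.2×2π×0.134×1) = 0.04908 K/W
R_total = 6.174 K/W
Q = ΔT/R_total = 48/6.174

q′ ≈ 7.77 W/m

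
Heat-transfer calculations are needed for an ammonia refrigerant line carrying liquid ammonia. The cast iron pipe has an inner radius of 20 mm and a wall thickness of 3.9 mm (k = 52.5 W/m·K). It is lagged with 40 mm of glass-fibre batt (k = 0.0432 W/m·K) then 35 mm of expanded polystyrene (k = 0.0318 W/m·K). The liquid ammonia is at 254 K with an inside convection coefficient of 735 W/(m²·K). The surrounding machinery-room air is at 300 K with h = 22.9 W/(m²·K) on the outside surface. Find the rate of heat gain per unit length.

q′ ≈ 7.81 W/m

Radial resistances (cylindrical: R_cond = ln(r_o/r_i)/(2πkL), R_conv = 1/(h·2πrL)):
R_inner film = 1/(h_i·2πr₁L) = 1/(735×2π×0.02×1) = 0.01083 K/W
R_cast iron pipe wall = ln(23.9/20)/(2π×52.5×1) = 5.401×10^-4 K/W
R_glass-fibre batt = ln(63.9/23.9)/(2π×0.0432×1) = 3.623 K/W
R_expanded polystyrene = ln(98.9/63.9)/(2π×0.0318×1) = 2.186 K/W
R_outer film = 1/(h_o·2πr_oL) = 1/(22.9×2π×0.0989×1) = 0.07027 K/W
R_total = 5.891 K/W
Q = ΔT/R_total = 46/5.891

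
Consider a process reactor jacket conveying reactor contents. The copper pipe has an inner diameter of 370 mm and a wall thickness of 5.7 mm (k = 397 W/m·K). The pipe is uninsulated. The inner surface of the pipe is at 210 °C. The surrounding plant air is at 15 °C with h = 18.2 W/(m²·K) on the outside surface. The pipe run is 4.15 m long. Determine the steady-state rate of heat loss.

Q ≈ 17600 W

Treating each annulus and film as a series resistance:
R_copper pipe wall = ln(190.7/185)/(2π×397×4.15) = 2.931×10^-6 K/W
R_outer film = 1/(h_o·2πr_oL) = 1/(18.2×2π×0.1907×4.15) = 0.01105 K/W
R_total = 0.01105 K/W
Q = ΔT/R_total = 195/0.01105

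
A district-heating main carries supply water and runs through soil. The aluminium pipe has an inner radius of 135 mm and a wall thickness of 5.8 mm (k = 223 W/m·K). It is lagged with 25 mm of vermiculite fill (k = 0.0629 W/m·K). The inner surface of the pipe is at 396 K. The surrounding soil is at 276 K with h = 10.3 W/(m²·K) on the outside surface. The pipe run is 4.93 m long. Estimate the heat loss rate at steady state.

Per-layer cylindrical resistances, series-summed:
R_aluminium pipe wall = ln(140.8/135)/(2π×223×4.93) = 6.09×10^-6 K/W
R_vermiculite fill = ln(165.8/140.8)/(2π×0.0629×4.93) = 0.08389 K/W
R_outer film = 1/(h_o·2πr_oL) = 1/(10.3×2π×0.1658×4.93) = 0.0189 K/W
R_total = 0.1028 K/W
Q = ΔT/R_total = 120/0.1028

Q ≈ 1170 W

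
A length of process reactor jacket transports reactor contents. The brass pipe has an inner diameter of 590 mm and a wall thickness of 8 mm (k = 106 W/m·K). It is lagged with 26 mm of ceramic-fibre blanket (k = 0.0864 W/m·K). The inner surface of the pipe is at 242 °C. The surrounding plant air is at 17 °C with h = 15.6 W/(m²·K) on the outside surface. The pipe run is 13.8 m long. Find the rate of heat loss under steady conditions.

Radial resistances (cylindrical: R_cond = ln(r_o/r_i)/(2πkL), R_conv = 1/(h·2πrL)):
R_brass pipe wall = ln(303/295)/(2π×106×13.8) = 2.911×10^-6 K/W
R_ceramic-fibre blanket = ln(329/303)/(2π×0.0864×13.8) = 0.01099 K/W
R_outer film = 1/(h_o·2πr_oL) = 1/(15.6×2π×0.329×13.8) = 0.002247 K/W
R_total = 0.01324 K/W
Q = ΔT/R_total = 225/0.01324

Q ≈ 17000 W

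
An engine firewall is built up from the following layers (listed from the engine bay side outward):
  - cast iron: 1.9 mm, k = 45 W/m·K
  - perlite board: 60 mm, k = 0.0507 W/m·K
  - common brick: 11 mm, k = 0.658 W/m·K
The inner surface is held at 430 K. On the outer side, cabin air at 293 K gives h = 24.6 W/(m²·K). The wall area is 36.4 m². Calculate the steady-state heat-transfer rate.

Model the wall as resistances in series:
R_cast iron = L/(kA) = 0.0019/(45×36.4) = 1.16×10^-6 K/W
R_perlite board = L/(kA) = 0.06/(0.0507×36.4) = 0.03251 K/W
R_common brick = L/(kA) = 0.011/(0.658×36.4) = 4.593×10^-4 K/W
R_outer film = 1/(h_o·A) = 1/(24.6×36.4) = 0.001117 K/W
R_total = 0.03409 K/W
Q = ΔT / R_total = 137 / 0.03409

Q ≈ 4020 W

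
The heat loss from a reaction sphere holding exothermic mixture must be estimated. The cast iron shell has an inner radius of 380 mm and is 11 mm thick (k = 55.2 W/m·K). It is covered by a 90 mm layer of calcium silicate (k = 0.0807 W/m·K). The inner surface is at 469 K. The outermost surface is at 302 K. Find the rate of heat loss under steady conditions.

Radial (spherical) resistances in series:
R_cast iron shell = (1/0.38 − 1/0.391)/(4π×55.2) = 1.067×10^-4 K/W
R_calcium silicate = (1/0.391 − 1/0.481)/(4π×0.0807) = 0.4719 K/W
R_total = 0.472 K/W
Q = ΔT/R_total = 167/0.472

Q ≈ 354 W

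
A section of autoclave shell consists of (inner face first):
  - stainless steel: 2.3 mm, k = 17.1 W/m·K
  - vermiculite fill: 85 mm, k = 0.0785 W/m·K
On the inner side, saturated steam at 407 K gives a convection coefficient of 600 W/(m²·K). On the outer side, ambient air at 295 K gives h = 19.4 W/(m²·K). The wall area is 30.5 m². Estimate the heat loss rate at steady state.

Q ≈ 3010 W

Model the wall as resistances in series:
R_inner film = 1/(h_i·A) = 1/(600×30.5) = 5.464×10^-5 K/W
R_stainless steel = L/(kA) = 0.0023/(17.1×30.5) = 4.41×10^-6 K/W
R_vermiculite fill = L/(kA) = 0.085/(0.0785×30.5) = 0.0355 K/W
R_outer film = 1/(h_o·A) = 1/(19.4×30.5) = 0.00169 K/W
R_total = 0.03725 K/W
Q = ΔT / R_total = 112 / 0.03725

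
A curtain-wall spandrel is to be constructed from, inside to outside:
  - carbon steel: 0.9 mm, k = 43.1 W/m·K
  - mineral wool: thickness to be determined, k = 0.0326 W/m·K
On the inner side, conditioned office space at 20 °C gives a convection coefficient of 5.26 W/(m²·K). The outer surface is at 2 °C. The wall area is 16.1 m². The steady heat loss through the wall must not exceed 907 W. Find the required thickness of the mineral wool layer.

L ≈ 4.22 mm

Treating each layer as a thermal resistance in series:
R_inner film = 1/(h_i·A) = 1/(5.26×16.1) = 0.01181 K/W
R_carbon steel = L/(kA) = 0.0009/(43.1×16.1) = 1.297×10^-6 K/W
Sum of the known resistances R_other = 0.01181 K/W
Required total resistance R_tot = ΔT/Q_allow = 18/907 = 0.01985 K/W
R_mineral wool = R_tot − R_other = 0.008036 K/W
L = R·k·A = 0.008036×0.0326×16.1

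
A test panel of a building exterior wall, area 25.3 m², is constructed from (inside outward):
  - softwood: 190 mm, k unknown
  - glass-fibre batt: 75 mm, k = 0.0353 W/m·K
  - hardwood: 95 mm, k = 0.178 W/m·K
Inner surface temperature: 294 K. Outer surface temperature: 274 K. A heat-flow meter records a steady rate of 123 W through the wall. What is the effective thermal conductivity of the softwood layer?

k ≈ 0.131 W/(m·K)

Using the resistance-network approach (series):
R_glass-fibre batt = L/(kA) = 0.075/(0.0353×25.3) = 0.08398 K/W
R_hardwood = L/(kA) = 0.095/(0.178×25.3) = 0.0211 K/W
Sum of known resistances R_other = 0.1051 K/W
Total R = ΔT/Q = 20/123 = 0.1626 K/W
R_softwood = R_total − R_other = 0.05753 K/W
k = L/(R·A) = 0.19/(0.05753×25.3)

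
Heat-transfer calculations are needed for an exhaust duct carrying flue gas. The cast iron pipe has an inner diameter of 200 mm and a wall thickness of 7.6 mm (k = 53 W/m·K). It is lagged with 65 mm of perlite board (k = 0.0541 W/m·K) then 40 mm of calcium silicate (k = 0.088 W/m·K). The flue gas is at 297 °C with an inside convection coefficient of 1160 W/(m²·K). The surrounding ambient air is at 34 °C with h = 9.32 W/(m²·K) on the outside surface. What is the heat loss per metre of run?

q′ ≈ 142 W/m

Treating each annulus and film as a series resistance:
R_inner film = 1/(h_i·2πr₁L) = 1/(1160×2π×0.1×1) = 0.001372 K/W
R_cast iron pipe wall = ln(107.6/100)/(2π×53×1) = 2.2×10^-4 K/W
R_perlite board = ln(172.6/107.6)/(2π×0.0541×1) = 1.39 K/W
R_calcium silicate = ln(212.6/172.6)/(2π×0.088×1) = 0.377 K/W
R_outer film = 1/(h_o·2πr_oL) = 1/(9.32×2π×0.2126×1) = 0.08032 K/W
R_total = 1.849 K/W
Q = ΔT/R_total = 263/1.849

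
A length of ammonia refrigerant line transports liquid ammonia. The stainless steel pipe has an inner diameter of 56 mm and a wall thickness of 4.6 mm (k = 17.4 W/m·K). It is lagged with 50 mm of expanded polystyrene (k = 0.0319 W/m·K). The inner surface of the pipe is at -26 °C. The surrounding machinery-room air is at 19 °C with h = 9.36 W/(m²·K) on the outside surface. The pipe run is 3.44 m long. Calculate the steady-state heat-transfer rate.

Radial resistances (cylindrical: R_cond = ln(r_o/r_i)/(2πkL), R_conv = 1/(h·2πrL)):
R_stainless steel pipe wall = ln(32.6/28)/(2π×17.4×3.44) = 4.044×10^-4 K/W
R_expanded polystyrene = ln(82.6/32.6)/(2π×0.0319×3.44) = 1.348 K/W
R_outer film = 1/(h_o·2πr_oL) = 1/(9.36×2π×0.0826×3.44) = 0.05984 K/W
R_total = 1.409 K/W
Q = ΔT/R_total = 45/1.409

Q ≈ 31.9 W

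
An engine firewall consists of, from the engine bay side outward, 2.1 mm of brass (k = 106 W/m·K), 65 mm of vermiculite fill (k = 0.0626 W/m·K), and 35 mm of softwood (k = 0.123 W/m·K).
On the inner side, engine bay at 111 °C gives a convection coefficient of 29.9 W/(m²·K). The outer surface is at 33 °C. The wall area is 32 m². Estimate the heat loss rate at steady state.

Q ≈ 1840 W

Using the resistance-network approach (series):
R_inner film = 1/(h_i·A) = 1/(29.9×32) = 0.001045 K/W
R_brass = L/(kA) = 0.0021/(106×32) = 6.191×10^-7 K/W
R_vermiculite fill = L/(kA) = 0.065/(0.0626×32) = 0.03245 K/W
R_softwood = L/(kA) = 0.035/(0.123×32) = 0.008892 K/W
R_total = 0.04239 K/W
Q = ΔT / R_total = 78 / 0.04239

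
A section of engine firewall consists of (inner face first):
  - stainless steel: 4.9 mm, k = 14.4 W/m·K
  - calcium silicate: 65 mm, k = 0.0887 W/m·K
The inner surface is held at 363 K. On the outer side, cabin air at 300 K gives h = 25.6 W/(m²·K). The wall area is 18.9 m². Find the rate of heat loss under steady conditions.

Q ≈ 1540 W

Thermal resistances in series:
R_stainless steel = L/(kA) = 0.0049/(14.4×18.9) = 1.8×10^-5 K/W
R_calcium silicate = L/(kA) = 0.065/(0.0887×18.9) = 0.03877 K/W
R_outer film = 1/(h_o·A) = 1/(25.6×18.9) = 0.002067 K/W
R_total = 0.04086 K/W
Q = ΔT / R_total = 63 / 0.04086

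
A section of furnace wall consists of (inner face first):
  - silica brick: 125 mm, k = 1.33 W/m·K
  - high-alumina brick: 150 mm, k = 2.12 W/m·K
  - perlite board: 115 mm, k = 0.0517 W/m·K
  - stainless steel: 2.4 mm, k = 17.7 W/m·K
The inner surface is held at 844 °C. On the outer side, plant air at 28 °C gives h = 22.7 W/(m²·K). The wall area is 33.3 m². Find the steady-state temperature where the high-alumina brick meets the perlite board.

Model the wall as resistances in series:
R_silica brick = L/(kA) = 0.125/(1.33×33.3) = 0.002822 K/W
R_high-alumina brick = L/(kA) = 0.15/(2.12×33.3) = 0.002125 K/W
R_perlite board = L/(kA) = 0.115/(0.0517×33.3) = 0.0668 K/W
R_stainless steel = L/(kA) = 0.0024/(17.7×33.3) = 4.072×10^-6 K/W
R_outer film = 1/(h_o·A) = 1/(22.7×33.3) = 0.001323 K/W
R_total = 0.07307 K/W;  Q = ΔT/R_total = 816/0.07307 = 11170 W
T_interface = T_inner − Q·ΣR(inner→interface) = 844 − 11200×0.004947

T ≈ 789 °C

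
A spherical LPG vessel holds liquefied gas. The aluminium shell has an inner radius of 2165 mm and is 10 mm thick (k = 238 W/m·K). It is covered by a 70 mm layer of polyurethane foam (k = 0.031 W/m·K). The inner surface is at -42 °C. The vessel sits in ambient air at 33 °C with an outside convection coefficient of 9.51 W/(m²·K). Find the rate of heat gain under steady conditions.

Spherical conduction: R = (1/r_in − 1/r_out)/(4πk) per layer; series-sum.
R_aluminium shell = (1/2.165 − 1/2.175)/(4π×238) = 7.101×10^-7 K/W
R_polyurethane foam = (1/2.175 − 1/2.245)/(4π×0.031) = 0.0368 K/W
R_outer film = 1/(h·4πr_o²) = 1/(9.51×4π×2.245²) = 0.00166 K/W
R_total = 0.03846 K/W
Q = ΔT/R_total = 75/0.03846

Q ≈ 1950 W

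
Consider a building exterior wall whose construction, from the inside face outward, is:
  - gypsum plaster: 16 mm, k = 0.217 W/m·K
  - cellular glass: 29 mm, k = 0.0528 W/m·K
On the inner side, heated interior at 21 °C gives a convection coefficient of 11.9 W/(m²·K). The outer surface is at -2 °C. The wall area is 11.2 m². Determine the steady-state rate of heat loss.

Model the wall as resistances in series:
R_inner film = 1/(h_i·A) = 1/(11.9×11.2) = 0.007503 K/W
R_gypsum plaster = L/(kA) = 0.016/(0.217×11.2) = 0.006583 K/W
R_cellular glass = L/(kA) = 0.029/(0.0528×11.2) = 0.04904 K/W
R_total = 0.06313 K/W
Q = ΔT / R_total = 23 / 0.06313

Q ≈ 364 W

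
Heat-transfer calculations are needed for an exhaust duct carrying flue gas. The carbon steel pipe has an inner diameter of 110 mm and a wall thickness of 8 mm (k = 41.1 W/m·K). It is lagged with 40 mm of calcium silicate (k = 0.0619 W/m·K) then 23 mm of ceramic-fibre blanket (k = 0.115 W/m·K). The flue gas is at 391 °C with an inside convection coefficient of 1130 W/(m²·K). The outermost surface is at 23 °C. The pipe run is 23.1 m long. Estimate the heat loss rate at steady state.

Q ≈ 5500 W

For a radial system each layer contributes R = ln(r_out/r_in)/(2πkL); films add R = 1/(hA).
R_inner film = 1/(h_i·2πr₁L) = 1/(1130×2π×0.055×23.1) = 1.109×10^-4 K/W
R_carbon steel pipe wall = ln(63/55)/(2π×41.1×23.1) = 2.277×10^-5 K/W
R_calcium silicate = ln(103/63)/(2π×0.0619×23.1) = 0.05472 K/W
R_ceramic-fibre blanket = ln(126/103)/(2π×0.115×23.1) = 0.01208 K/W
R_total = 0.06693 K/W
Q = ΔT/R_total = 368/0.06693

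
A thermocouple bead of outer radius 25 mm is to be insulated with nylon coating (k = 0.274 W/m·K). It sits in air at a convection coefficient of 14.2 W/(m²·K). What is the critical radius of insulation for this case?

r_cr ≈ 38.6 mm

For a sphere r_cr = 2k/h = 2×0.274/14.2
r_cr = 38.6 mm; since the bare radius (25 mm) is below r_cr, adding a thin layer of insulation will *increase* heat loss.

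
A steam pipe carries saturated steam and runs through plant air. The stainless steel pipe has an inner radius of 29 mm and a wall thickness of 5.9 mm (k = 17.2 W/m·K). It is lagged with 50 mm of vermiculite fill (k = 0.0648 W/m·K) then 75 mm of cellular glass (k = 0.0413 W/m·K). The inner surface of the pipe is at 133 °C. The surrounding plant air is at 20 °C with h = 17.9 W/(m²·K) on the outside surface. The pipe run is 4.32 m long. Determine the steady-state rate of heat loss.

For a radial system each layer contributes R = ln(r_out/r_in)/(2πkL); films add R = 1/(hA).
R_stainless steel pipe wall = ln(34.9/29)/(2π×17.2×4.32) = 3.967×10^-4 K/W
R_vermiculite fill = ln(84.9/34.9)/(2π×0.0648×4.32) = 0.5054 K/W
R_cellular glass = ln(159.9/84.9)/(2π×0.0413×4.32) = 0.5647 K/W
R_outer film = 1/(h_o·2πr_oL) = 1/(17.9×2π×0.1599×4.32) = 0.01287 K/W
R_total = 1.083 K/W
Q = ΔT/R_total = 113/1.083

Q ≈ 104 W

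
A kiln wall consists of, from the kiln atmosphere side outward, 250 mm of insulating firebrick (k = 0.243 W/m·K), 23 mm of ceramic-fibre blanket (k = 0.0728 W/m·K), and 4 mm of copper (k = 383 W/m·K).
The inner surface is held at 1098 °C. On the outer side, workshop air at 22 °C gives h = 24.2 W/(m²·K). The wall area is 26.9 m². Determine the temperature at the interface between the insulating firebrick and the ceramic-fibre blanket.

Using the resistance-network approach (series):
R_insulating firebrick = L/(kA) = 0.25/(0.243×26.9) = 0.03825 K/W
R_ceramic-fibre blanket = L/(kA) = 0.023/(0.0728×26.9) = 0.01174 K/W
R_copper = L/(kA) = 0.004/(383×26.9) = 3.882×10^-7 K/W
R_outer film = 1/(h_o·A) = 1/(24.2×26.9) = 0.001536 K/W
R_total = 0.05153 K/W;  Q = ΔT/R_total = 1076/0.05153 = 20880 W
T_interface = T_inner − Q·ΣR(inner→interface) = 1098 − 20900×0.03825

T ≈ 299 °C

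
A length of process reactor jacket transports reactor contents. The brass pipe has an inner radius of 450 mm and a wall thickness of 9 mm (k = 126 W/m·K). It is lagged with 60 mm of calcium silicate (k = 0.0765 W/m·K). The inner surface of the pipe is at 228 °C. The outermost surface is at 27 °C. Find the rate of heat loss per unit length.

q′ ≈ 786 W/m

Radial resistances (cylindrical: R_cond = ln(r_o/r_i)/(2πkL), R_conv = 1/(h·2πrL)):
R_brass pipe wall = ln(459/450)/(2π×126×1) = 2.501×10^-5 K/W
R_calcium silicate = ln(519/459)/(2π×0.0765×1) = 0.2556 K/W
R_total = 0.2556 K/W
Q = ΔT/R_total = 201/0.2556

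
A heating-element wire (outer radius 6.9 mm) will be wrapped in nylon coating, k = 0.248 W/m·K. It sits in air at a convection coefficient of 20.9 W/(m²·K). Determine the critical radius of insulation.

For a cylinder r_cr = k/h = 0.248/20.9
r_cr = 11.9 mm; since the bare radius (6.9 mm) is below r_cr, adding a thin layer of insulation will *increase* heat loss.

r_cr ≈ 11.9 mm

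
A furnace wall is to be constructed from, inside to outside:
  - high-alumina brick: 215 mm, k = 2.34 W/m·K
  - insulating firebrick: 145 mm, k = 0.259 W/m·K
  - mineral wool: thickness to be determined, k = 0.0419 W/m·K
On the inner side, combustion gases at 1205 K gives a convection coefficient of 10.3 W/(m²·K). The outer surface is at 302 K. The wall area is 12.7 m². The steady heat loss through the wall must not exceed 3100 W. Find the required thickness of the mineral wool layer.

Treating each layer as a thermal resistance in series:
R_inner film = 1/(h_i·A) = 1/(10.3×12.7) = 0.007645 K/W
R_high-alumina brick = L/(kA) = 0.215/(2.34×12.7) = 0.007235 K/W
R_insulating firebrick = L/(kA) = 0.145/(0.259×12.7) = 0.04408 K/W
Sum of the known resistances R_other = 0.05896 K/W
Required total resistance R_tot = ΔT/Q_allow = 903/3100 = 0.2913 K/W
R_mineral wool = R_tot − R_other = 0.2323 K/W
L = R·k·A = 0.2323×0.0419×12.7

L ≈ 124 mm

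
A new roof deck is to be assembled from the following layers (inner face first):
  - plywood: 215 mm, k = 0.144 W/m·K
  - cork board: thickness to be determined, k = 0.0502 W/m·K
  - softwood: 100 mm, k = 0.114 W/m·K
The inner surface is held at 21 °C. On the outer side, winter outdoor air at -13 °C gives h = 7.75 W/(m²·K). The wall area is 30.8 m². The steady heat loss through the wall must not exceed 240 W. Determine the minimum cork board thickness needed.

Thermal resistances in series:
R_plywood = L/(kA) = 0.215/(0.144×30.8) = 0.04848 K/W
R_softwood = L/(kA) = 0.1/(0.114×30.8) = 0.02848 K/W
R_outer film = 1/(h_o·A) = 1/(7.75×30.8) = 0.004189 K/W
Sum of the known resistances R_other = 0.08115 K/W
Required total resistance R_tot = ΔT/Q_allow = 34/240 = 0.1417 K/W
R_cork board = R_tot − R_other = 0.06052 K/W
L = R·k·A = 0.06052×0.0502×30.8

L ≈ 93.6 mm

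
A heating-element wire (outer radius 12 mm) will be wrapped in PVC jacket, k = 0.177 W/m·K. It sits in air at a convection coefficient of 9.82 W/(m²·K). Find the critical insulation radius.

r_cr ≈ 18 mm

For a cylinder r_cr = k/h = 0.177/9.82
r_cr = 18 mm; since the bare radius (12 mm) is below r_cr, adding a thin layer of insulation will *increase* heat loss.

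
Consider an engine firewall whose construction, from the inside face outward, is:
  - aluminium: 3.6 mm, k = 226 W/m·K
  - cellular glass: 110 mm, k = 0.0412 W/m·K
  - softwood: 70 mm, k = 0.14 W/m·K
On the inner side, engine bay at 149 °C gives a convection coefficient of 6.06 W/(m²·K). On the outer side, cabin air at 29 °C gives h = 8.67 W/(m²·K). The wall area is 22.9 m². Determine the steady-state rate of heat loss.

Using the resistance-network approach (series):
R_inner film = 1/(h_i·A) = 1/(6.06×22.9) = 0.007206 K/W
R_aluminium = L/(kA) = 0.0036/(226×22.9) = 6.956×10^-7 K/W
R_cellular glass = L/(kA) = 0.11/(0.0412×22.9) = 0.1166 K/W
R_softwood = L/(kA) = 0.07/(0.14×22.9) = 0.02183 K/W
R_outer film = 1/(h_o·A) = 1/(8.67×22.9) = 0.005037 K/W
R_total = 0.1507 K/W
Q = ΔT / R_total = 120 / 0.1507

Q ≈ 796 W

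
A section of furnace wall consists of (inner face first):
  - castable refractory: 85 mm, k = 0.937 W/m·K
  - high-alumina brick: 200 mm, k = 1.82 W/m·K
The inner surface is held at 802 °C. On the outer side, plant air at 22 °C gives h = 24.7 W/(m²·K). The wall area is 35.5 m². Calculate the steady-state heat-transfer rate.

Model the wall as resistances in series:
R_castable refractory = L/(kA) = 0.085/(0.937×35.5) = 0.002555 K/W
R_high-alumina brick = L/(kA) = 0.2/(1.82×35.5) = 0.003095 K/W
R_outer film = 1/(h_o·A) = 1/(24.7×35.5) = 0.00114 K/W
R_total = 0.006791 K/W
Q = ΔT / R_total = 780 / 0.006791

Q ≈ 115000 W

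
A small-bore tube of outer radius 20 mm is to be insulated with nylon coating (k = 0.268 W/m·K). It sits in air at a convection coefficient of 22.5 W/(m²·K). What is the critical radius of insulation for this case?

For a cylinder r_cr = k/h = 0.268/22.5
r_cr = 11.9 mm; since the bare radius (20 mm) is above r_cr, any added insulation will reduce heat loss.

r_cr ≈ 11.9 mm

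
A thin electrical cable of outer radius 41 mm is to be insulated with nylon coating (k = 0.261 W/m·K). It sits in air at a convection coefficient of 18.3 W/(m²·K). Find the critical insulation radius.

r_cr ≈ 14.3 mm

For a cylinder r_cr = k/h = 0.261/18.3
r_cr = 14.3 mm; since the bare radius (41 mm) is above r_cr, any added insulation will reduce heat loss.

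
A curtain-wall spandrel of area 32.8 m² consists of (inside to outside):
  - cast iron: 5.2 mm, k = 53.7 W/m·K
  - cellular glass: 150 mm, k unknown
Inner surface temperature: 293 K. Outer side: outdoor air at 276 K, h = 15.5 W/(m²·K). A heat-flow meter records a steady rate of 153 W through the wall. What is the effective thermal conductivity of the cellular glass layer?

Thermal resistances in series:
R_cast iron = L/(kA) = 0.0052/(53.7×32.8) = 2.952×10^-6 K/W
R_outer film = 1/(h_o·A) = 1/(15.5×32.8) = 0.001967 K/W
Sum of known resistances R_other = 0.00197 K/W
Total R = ΔT/Q = 17/153 = 0.1111 K/W
R_cellular glass = R_total − R_other = 0.1091 K/W
k = L/(R·A) = 0.15/(0.1091×32.8)

k ≈ 0.0419 W/(m·K)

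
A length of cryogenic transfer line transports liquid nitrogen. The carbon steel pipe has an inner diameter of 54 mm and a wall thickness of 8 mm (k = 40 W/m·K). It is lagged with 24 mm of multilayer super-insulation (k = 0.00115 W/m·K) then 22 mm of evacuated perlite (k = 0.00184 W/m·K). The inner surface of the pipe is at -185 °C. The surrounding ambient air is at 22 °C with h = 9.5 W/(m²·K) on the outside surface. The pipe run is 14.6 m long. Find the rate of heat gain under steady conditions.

Treating each annulus and film as a series resistance:
R_carbon steel pipe wall = ln(35/27)/(2π×40×14.6) = 7.072×10^-5 K/W
R_multilayer super-insulation = ln(59/35)/(2π×0.00115×14.6) = 4.95 K/W
R_evacuated perlite = ln(81/59)/(2π×0.00184×14.6) = 1.878 K/W
R_outer film = 1/(h_o·2πr_oL) = 1/(9.5×2π×0.081×14.6) = 0.01417 K/W
R_total = 6.842 K/W
Q = ΔT/R_total = 207/6.842

Q ≈ 30.3 W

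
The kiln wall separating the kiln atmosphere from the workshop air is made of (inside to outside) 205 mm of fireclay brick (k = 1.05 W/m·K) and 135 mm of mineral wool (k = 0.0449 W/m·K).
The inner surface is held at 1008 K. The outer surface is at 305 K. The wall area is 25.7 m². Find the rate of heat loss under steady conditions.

Q ≈ 5640 W

Model the wall as resistances in series:
R_fireclay brick = L/(kA) = 0.205/(1.05×25.7) = 0.007597 K/W
R_mineral wool = L/(kA) = 0.135/(0.0449×25.7) = 0.117 K/W
R_total = 0.1246 K/W
Q = ΔT / R_total = 703 / 0.1246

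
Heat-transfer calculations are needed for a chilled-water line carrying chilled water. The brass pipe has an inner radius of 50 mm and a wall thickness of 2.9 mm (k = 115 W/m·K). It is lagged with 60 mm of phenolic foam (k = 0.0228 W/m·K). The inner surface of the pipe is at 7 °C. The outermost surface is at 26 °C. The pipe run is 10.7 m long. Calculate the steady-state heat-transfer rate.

Q ≈ 38.4 W

Cylindrical conduction, so R = ln(r₂/r₁)/(2πkL) per layer, in series:
R_brass pipe wall = ln(52.9/50)/(2π×115×10.7) = 7.292×10^-6 K/W
R_phenolic foam = ln(112.9/52.9)/(2π×0.0228×10.7) = 0.4946 K/W
R_total = 0.4946 K/W
Q = ΔT/R_total = 19/0.4946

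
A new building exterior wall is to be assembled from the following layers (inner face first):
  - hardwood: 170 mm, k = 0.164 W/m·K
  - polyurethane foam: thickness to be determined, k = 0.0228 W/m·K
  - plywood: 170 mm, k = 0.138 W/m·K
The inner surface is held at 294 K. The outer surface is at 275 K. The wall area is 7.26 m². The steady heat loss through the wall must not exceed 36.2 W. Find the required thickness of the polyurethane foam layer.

Using the resistance-network approach (series):
R_hardwood = L/(kA) = 0.17/(0.164×7.26) = 0.1428 K/W
R_plywood = L/(kA) = 0.17/(0.138×7.26) = 0.1697 K/W
Sum of the known resistances R_other = 0.3125 K/W
Required total resistance R_tot = ΔT/Q_allow = 19/36.2 = 0.5249 K/W
R_polyurethane foam = R_tot − R_other = 0.2124 K/W
L = R·k·A = 0.2124×0.0228×7.26

L ≈ 35.2 mm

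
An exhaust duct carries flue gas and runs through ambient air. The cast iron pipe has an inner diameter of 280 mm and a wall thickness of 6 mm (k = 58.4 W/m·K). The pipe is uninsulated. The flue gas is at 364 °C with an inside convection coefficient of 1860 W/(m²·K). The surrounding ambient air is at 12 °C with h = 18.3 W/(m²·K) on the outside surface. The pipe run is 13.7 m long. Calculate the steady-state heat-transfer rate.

Q ≈ 80000 W

Cylindrical conduction, so R = ln(r₂/r₁)/(2πkL) per layer, in series:
R_inner film = 1/(h_i·2πr₁L) = 1/(1860×2π×0.14×13.7) = 4.461×10^-5 K/W
R_cast iron pipe wall = ln(146/140)/(2π×58.4×13.7) = 8.348×10^-6 K/W
R_outer film = 1/(h_o·2πr_oL) = 1/(18.3×2π×0.146×13.7) = 0.004348 K/W
R_total = 0.004401 K/W
Q = ΔT/R_total = 352/0.004401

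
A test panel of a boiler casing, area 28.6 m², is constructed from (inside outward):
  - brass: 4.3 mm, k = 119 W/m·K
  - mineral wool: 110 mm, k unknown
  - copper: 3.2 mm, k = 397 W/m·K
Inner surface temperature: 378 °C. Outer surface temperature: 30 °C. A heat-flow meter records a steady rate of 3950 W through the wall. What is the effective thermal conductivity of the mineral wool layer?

Model the wall as resistances in series:
R_brass = L/(kA) = 0.0043/(119×28.6) = 1.263×10^-6 K/W
R_copper = L/(kA) = 0.0032/(397×28.6) = 2.818×10^-7 K/W
Sum of known resistances R_other = 1.545×10^-6 K/W
Total R = ΔT/Q = 348/3950 = 0.0881 K/W
R_mineral wool = R_total − R_other = 0.0881 K/W
k = L/(R·A) = 0.11/(0.0881×28.6)

k ≈ 0.0437 W/(m·K)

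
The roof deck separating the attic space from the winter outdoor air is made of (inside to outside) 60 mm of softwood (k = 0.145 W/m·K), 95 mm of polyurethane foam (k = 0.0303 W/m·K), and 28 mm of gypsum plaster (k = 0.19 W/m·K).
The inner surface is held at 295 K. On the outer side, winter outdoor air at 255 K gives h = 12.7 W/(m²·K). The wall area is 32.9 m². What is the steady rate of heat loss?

Thermal resistances in series:
R_softwood = L/(kA) = 0.06/(0.145×32.9) = 0.01258 K/W
R_polyurethane foam = L/(kA) = 0.095/(0.0303×32.9) = 0.0953 K/W
R_gypsum plaster = L/(kA) = 0.028/(0.19×32.9) = 0.004479 K/W
R_outer film = 1/(h_o·A) = 1/(12.7×32.9) = 0.002393 K/W
R_total = 0.1147 K/W
Q = ΔT / R_total = 40 / 0.1147

Q ≈ 349 W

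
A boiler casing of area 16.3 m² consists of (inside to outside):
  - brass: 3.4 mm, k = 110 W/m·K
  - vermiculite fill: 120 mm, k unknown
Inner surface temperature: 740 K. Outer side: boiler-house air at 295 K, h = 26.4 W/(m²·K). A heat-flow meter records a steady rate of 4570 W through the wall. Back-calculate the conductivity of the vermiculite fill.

Thermal resistances in series:
R_brass = L/(kA) = 0.0034/(110×16.3) = 1.896×10^-6 K/W
R_outer film = 1/(h_o·A) = 1/(26.4×16.3) = 0.002324 K/W
Sum of known resistances R_other = 0.002326 K/W
Total R = ΔT/Q = 445/4570 = 0.09737 K/W
R_vermiculite fill = R_total − R_other = 0.09505 K/W
k = L/(R·A) = 0.12/(0.09505×16.3)

k ≈ 0.0775 W/(m·K)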